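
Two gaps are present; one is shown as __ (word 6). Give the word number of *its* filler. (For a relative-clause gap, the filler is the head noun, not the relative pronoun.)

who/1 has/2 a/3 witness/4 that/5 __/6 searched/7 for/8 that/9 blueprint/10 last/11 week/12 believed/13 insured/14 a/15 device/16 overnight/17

4

The marked gap is inside the relative clause, the subject of "searched".
Its filler is the head noun "witness" (via "that"), at word 4.
(The other dependency links word 1 to a gap after word 13.)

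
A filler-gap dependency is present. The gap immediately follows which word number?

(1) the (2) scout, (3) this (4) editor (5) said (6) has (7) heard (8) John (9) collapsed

The displaced element is "the scout" (word 2).
It is linked across 1 clause boundary (Ø).
It functions as the subject of "heard", so the gap sits immediately after word 5 ("said").
Base order: This editor said the scout has heard John collapsed.

5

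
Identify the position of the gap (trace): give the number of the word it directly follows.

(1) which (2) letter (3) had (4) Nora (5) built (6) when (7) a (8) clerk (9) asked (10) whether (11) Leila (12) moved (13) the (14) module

5

The displaced element is "which letter" (word 2).
It functions as the direct object of "built", so the gap sits immediately after word 5 ("built").
Base order: Nora had built which letter when a clerk asked whether Leila moved the module.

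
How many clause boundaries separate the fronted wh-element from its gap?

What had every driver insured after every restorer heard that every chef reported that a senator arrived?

0

"what" originates inside the matrix clause — no clause boundary is crossed.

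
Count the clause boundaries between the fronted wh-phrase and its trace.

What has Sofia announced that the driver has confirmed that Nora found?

2

"what" is extracted from the object of "found".
Boundaries crossed, outermost first: [that], [that] — 2 in total.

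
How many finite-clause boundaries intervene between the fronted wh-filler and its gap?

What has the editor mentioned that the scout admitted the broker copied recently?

2

"what" is extracted from the object of "copied".
Boundaries crossed, outermost first: [that], [Ø] — 2 in total.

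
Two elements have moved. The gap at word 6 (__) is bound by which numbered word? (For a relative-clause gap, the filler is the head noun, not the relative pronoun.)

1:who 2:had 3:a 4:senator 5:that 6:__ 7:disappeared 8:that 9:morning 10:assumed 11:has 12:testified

4

The marked gap is inside the relative clause, the subject of "disappeared".
Its filler is the head noun "senator" (via "that"), at word 4.
(The other dependency links word 1 to a gap after word 10.)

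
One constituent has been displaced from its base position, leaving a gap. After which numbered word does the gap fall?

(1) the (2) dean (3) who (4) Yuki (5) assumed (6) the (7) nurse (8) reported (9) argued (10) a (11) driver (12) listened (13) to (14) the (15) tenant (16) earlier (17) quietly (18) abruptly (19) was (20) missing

8

The displaced element is "the dean" (word 2).
It is linked across 2 clause boundaries (Ø → Ø).
It functions as the subject of "argued", so the gap sits immediately after word 8 ("reported").
Base order: Yuki assumed the nurse reported that the dean argued a driver listened to the tenant earlier quietly abruptly.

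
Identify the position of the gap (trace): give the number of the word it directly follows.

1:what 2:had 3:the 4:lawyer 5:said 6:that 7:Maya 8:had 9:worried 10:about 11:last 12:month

10

The displaced element is "what" (word 1).
It is linked across 1 clause boundary (that).
It functions as the object of the preposition "about" of "worried", so the gap sits immediately after word 10 ("about").
Base order: The lawyer had said that Maya had worried about what last month.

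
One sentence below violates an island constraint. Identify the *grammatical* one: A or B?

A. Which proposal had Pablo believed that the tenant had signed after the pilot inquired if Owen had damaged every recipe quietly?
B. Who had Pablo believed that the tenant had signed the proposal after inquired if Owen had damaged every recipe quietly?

In B, the wh-phrase is extracted from inside an adjunct island (introduced by "after"), which blocks movement.
In A, the extraction path crosses only that-complement boundaries, which are transparent.
So A is grammatical.

A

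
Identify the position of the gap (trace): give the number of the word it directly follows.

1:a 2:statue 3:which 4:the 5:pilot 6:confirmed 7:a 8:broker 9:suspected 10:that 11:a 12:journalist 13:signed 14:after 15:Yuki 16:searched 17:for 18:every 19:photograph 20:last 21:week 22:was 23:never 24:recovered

The displaced element is "a statue" (word 2).
It is linked across 2 clause boundaries (Ø → that).
It functions as the direct object of "signed", so the gap sits immediately after word 13 ("signed").
Base order: The pilot confirmed a broker suspected that a journalist signed a statue after Yuki searched for every photograph last week.

13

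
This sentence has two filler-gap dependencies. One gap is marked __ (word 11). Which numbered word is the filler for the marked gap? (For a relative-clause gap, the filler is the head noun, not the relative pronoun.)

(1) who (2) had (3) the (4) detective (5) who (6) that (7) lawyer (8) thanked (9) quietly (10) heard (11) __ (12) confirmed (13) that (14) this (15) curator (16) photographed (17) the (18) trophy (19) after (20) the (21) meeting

The marked gap is the subject of "confirmed".
Its filler is the fronted wh-phrase "who", at word 1.
(The other dependency links word 4 to a gap after word 8.)

1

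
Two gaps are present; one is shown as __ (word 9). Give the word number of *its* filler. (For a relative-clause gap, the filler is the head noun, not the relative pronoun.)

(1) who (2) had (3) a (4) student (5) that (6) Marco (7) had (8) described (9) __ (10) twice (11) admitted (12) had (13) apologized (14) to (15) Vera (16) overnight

The marked gap is inside the relative clause, the direct object of "described".
Its filler is the head noun "student" (via "that"), at word 4.
(The other dependency links word 1 to a gap after word 11.)

4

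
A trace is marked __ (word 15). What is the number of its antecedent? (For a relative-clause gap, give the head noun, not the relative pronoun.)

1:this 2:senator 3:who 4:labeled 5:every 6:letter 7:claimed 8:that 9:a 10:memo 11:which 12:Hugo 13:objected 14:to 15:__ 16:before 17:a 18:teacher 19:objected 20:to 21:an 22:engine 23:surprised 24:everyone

The gap at 15 is the prepositional object of "objected", inside a relative clause.
The relative pronoun is "which" (word 11); it is bound by the head noun immediately before it.
Its filler is the head noun "memo", at word 10.

10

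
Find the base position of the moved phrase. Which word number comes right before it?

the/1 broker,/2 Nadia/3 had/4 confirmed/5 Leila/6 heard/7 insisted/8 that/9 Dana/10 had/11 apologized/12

7

The displaced element is "the broker" (word 2).
It is linked across 2 clause boundaries (Ø → Ø).
It functions as the subject of "insisted", so the gap sits immediately after word 7 ("heard").
Base order: Nadia had confirmed Leila heard the broker insisted that Dana had apologized.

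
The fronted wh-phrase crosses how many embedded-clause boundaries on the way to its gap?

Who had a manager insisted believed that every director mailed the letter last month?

"who" is extracted from the subject of "believed".
Boundaries crossed, outermost first: [Ø] — 1 in total.

1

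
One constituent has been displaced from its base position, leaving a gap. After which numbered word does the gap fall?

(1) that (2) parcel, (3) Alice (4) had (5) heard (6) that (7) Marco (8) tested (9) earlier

The displaced element is "that parcel" (word 2).
It is linked across 1 clause boundary (that).
It functions as the direct object of "tested", so the gap sits immediately after word 8 ("tested").
Base order: Alice had heard that Marco tested that parcel earlier.

8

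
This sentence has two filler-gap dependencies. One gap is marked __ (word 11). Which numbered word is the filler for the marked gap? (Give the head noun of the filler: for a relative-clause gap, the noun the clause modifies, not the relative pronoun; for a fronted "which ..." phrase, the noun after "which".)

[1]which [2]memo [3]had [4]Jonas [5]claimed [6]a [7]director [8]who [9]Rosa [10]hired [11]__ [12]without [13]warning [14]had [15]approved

7

The marked gap is inside the relative clause, the direct object of "hired".
Its filler is the head noun "director" (via "who"), at word 7.
(The other dependency links word 2 to a gap after word 15.)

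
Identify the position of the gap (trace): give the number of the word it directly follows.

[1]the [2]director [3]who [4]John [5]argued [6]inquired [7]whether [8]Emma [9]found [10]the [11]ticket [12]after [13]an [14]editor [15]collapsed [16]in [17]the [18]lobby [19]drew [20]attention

5

The displaced element is "the director" (word 2).
It is linked across 1 clause boundary (Ø).
It functions as the subject of "inquired", so the gap sits immediately after word 5 ("argued").
Base order: John argued that the director inquired whether Emma found the ticket after an editor collapsed in the lobby.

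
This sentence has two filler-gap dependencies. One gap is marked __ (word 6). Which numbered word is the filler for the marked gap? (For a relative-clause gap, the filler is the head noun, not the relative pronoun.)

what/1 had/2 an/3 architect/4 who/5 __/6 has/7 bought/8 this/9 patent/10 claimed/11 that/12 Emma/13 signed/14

The marked gap is inside the relative clause, the subject of "bought".
Its filler is the head noun "architect" (via "who"), at word 4.
(The other dependency links word 1 to a gap after word 14.)

4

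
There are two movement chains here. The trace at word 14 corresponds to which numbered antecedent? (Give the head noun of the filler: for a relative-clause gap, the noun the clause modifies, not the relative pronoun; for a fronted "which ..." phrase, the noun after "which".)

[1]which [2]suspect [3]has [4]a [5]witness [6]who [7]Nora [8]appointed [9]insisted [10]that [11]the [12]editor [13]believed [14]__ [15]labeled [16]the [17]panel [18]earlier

The marked gap is the subject of "labeled".
Its filler is the fronted wh-phrase "which suspect", at word 2.
(The other dependency links word 5 to a gap after word 8.)

2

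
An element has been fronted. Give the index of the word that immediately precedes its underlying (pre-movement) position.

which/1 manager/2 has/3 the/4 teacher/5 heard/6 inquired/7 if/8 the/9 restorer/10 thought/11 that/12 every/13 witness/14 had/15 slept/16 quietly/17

The displaced element is "which manager" (word 2).
It is linked across 1 clause boundary (Ø).
It functions as the subject of "inquired", so the gap sits immediately after word 6 ("heard").
Base order: The teacher has heard that which manager inquired if the restorer thought that every witness had slept quietly.

6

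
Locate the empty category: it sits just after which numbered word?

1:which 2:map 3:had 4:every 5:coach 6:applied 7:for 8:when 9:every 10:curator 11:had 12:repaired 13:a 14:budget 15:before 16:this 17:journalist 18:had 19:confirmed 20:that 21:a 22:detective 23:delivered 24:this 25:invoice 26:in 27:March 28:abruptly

7

The displaced element is "which map" (word 2).
It functions as the object of the preposition "for" of "applied", so the gap sits immediately after word 7 ("for").
Base order: Every coach had applied for which map when every curator had repaired a budget before this journalist had confirmed that a detective delivered this invoice in March abruptly.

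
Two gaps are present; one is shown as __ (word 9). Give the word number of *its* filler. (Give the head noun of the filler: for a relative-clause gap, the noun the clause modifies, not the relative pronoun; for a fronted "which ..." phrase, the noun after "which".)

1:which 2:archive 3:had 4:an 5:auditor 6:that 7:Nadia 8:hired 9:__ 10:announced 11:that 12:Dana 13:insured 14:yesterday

The marked gap is inside the relative clause, the direct object of "hired".
Its filler is the head noun "auditor" (via "that"), at word 5.
(The other dependency links word 2 to a gap after word 13.)

5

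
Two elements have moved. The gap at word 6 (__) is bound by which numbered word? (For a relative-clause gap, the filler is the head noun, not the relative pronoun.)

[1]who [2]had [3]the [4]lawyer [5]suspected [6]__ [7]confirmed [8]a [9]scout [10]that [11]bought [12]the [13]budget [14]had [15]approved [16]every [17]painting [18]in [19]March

1

The marked gap is the subject of "confirmed".
Its filler is the fronted wh-phrase "who", at word 1.
(The other dependency links word 9 to a gap after word 10.)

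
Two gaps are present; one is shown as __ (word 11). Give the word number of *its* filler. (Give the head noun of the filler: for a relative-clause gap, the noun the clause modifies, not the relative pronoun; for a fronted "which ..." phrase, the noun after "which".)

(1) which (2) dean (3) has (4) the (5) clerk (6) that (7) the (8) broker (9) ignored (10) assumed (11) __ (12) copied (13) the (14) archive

The marked gap is the subject of "copied".
Its filler is the fronted wh-phrase "which dean", at word 2.
(The other dependency links word 5 to a gap after word 9.)

2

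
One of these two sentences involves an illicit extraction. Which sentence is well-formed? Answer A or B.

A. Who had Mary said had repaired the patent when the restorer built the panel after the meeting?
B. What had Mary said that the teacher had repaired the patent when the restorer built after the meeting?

In B, the wh-phrase is extracted from inside an adjunct island (introduced by "when"), which blocks movement.
In A, the extraction path crosses only that-complement boundaries, which are transparent.
So A is grammatical.

A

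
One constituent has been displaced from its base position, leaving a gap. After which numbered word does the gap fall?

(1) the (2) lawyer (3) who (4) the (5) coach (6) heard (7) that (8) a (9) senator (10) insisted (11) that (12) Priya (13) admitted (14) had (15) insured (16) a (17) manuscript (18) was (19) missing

The displaced element is "the lawyer" (word 2).
It is linked across 3 clause boundaries (that → that → Ø).
It functions as the subject of "insured", so the gap sits immediately after word 13 ("admitted").
Base order: The coach heard that a senator insisted that Priya admitted that the lawyer had insured a manuscript.

13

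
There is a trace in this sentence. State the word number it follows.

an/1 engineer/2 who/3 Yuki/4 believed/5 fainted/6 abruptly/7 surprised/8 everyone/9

The displaced element is "an engineer" (word 2).
It is linked across 1 clause boundary (Ø).
It functions as the subject of "fainted", so the gap sits immediately after word 5 ("believed").
Base order: Yuki believed an engineer fainted abruptly.

5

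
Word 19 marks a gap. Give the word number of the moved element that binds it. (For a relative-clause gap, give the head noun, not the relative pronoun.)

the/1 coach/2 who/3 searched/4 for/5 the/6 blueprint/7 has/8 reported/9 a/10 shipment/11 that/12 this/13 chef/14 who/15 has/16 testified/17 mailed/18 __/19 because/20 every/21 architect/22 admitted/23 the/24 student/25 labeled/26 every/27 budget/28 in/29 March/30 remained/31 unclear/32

The gap at 19 is the object of "mailed", inside a relative clause.
The relative pronoun is "that" (word 12); it is bound by the head noun immediately before it.
Its filler is the head noun "shipment", at word 11.

11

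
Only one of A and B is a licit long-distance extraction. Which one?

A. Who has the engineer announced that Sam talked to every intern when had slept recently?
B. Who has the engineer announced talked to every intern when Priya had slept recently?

In A, the wh-phrase is extracted from inside an adjunct island (introduced by "when"), which blocks movement.
In B, the extraction path crosses only that-complement boundaries, which are transparent.
So B is grammatical.

B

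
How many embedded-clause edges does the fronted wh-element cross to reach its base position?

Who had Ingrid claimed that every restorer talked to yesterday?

1

"who" is extracted from the PP object of "talked".
Boundaries crossed, outermost first: [that] — 1 in total.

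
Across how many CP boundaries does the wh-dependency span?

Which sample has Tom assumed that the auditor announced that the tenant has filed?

"which sample" is extracted from the object of "filed".
Boundaries crossed, outermost first: [that], [that] — 2 in total.

2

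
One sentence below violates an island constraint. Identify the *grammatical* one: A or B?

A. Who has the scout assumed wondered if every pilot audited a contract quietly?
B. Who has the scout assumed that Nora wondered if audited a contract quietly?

A

In B, the wh-phrase is extracted from inside a wh-island (introduced by "if"), which blocks movement.
In A, the extraction path crosses only that-complement boundaries, which are transparent.
So A is grammatical.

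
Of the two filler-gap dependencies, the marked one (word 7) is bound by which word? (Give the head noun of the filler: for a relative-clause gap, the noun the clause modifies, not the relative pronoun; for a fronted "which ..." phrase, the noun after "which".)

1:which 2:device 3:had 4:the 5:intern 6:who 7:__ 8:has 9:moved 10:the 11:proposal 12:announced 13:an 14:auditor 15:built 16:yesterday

5

The marked gap is inside the relative clause, the subject of "moved".
Its filler is the head noun "intern" (via "who"), at word 5.
(The other dependency links word 2 to a gap after word 15.)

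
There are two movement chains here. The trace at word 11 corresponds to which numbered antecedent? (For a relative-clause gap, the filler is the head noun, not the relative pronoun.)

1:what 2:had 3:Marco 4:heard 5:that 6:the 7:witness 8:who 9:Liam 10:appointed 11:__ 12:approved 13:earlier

The marked gap is inside the relative clause, the direct object of "appointed".
Its filler is the head noun "witness" (via "who"), at word 7.
(The other dependency links word 1 to a gap after word 12.)

7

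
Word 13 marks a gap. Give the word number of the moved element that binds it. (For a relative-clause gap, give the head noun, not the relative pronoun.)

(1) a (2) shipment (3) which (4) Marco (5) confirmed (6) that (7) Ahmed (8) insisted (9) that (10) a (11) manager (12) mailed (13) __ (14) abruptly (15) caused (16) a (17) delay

The gap at 13 is the object of "mailed", inside a relative clause.
The relative pronoun is "which" (word 3); it is bound by the head noun immediately before it.
Its filler is the head noun "shipment", at word 2.

2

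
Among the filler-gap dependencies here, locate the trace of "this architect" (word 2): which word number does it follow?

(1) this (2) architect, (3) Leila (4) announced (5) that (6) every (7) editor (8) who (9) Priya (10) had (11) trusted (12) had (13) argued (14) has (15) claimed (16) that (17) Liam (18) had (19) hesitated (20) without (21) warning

13

The displaced element is "this architect" (word 2).
It is linked across 2 clause boundaries (that → Ø).
It functions as the subject of "claimed", so the gap sits immediately after word 13 ("argued").
Base order: Leila announced that every editor who Priya had trusted had argued this architect has claimed that Liam had hesitated without warning.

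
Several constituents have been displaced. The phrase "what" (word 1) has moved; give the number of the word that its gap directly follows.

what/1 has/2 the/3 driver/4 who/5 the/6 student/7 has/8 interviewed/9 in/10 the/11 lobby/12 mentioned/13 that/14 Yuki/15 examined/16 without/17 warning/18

The displaced element is "what" (word 1).
It is linked across 1 clause boundary (that).
It functions as the direct object of "examined", so the gap sits immediately after word 16 ("examined").
Base order: The driver who the student has interviewed in the lobby has mentioned that Yuki examined what without warning.

16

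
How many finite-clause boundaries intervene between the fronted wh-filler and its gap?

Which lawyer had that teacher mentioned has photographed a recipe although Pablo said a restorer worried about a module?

"which lawyer" is extracted from the subject of "photographed".
Boundaries crossed, outermost first: [Ø] — 1 in total.

1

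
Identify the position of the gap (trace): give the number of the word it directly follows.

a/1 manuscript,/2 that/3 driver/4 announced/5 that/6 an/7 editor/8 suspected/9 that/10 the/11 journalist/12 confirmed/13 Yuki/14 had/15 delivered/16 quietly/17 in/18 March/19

The displaced element is "a manuscript" (word 2).
It is linked across 3 clause boundaries (that → that → Ø).
It functions as the direct object of "delivered", so the gap sits immediately after word 16 ("delivered").
Base order: That driver announced that an editor suspected that the journalist confirmed Yuki had delivered a manuscript quietly in March.

16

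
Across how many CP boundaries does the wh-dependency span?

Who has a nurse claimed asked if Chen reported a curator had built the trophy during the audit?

"who" is extracted from the subject of "asked".
Boundaries crossed, outermost first: [Ø] — 1 in total.

1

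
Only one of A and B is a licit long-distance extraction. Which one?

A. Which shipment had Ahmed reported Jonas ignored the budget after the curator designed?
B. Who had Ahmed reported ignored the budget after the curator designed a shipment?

In A, the wh-phrase is extracted from inside an adjunct island (introduced by "after"), which blocks movement.
In B, the extraction path crosses only that-complement boundaries, which are transparent.
So B is grammatical.

B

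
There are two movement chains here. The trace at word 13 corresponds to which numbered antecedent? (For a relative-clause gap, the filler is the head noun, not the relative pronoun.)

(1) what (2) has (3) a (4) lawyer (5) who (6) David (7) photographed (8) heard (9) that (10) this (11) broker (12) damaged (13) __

1

The marked gap is the direct object of "damaged".
Its filler is the fronted wh-phrase "what", at word 1.
(The other dependency links word 4 to a gap after word 7.)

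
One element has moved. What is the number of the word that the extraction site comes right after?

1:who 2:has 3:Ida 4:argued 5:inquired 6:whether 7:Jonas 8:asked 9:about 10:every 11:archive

The displaced element is "who" (word 1).
It is linked across 1 clause boundary (Ø).
It functions as the subject of "inquired", so the gap sits immediately after word 4 ("argued").
Base order: Ida has argued that who inquired whether Jonas asked about every archive.

4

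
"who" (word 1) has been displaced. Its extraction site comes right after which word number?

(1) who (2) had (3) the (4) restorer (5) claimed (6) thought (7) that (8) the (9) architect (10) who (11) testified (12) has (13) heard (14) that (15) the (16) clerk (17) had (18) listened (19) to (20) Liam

5

The displaced element is "who" (word 1).
It is linked across 1 clause boundary (Ø).
It functions as the subject of "thought", so the gap sits immediately after word 5 ("claimed").
Base order: The restorer had claimed that who thought that the architect who testified has heard that the clerk had listened to Liam.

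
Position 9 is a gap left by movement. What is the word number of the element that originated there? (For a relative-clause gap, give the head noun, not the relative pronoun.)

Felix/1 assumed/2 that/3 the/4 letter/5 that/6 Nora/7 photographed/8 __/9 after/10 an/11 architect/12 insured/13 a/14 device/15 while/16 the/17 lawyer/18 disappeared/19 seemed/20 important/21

The gap at 9 is the object of "photographed", inside a relative clause.
The relative pronoun is "that" (word 6); it is bound by the head noun immediately before it.
Its filler is the head noun "letter", at word 5.

5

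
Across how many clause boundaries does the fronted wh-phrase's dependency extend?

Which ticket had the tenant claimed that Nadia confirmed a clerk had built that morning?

"which ticket" is extracted from the object of "built".
Boundaries crossed, outermost first: [that], [Ø] — 2 in total.

2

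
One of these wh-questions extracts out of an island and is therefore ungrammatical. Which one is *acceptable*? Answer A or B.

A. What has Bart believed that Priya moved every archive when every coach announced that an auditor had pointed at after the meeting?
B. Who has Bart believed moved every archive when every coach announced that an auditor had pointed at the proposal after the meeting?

In A, the wh-phrase is extracted from inside an adjunct island (introduced by "when"), which blocks movement.
In B, the extraction path crosses only that-complement boundaries, which are transparent.
So B is grammatical.

B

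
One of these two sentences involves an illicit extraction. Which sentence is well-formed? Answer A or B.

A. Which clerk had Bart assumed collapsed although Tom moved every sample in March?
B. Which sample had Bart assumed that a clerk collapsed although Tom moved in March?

A

In B, the wh-phrase is extracted from inside an adjunct island (introduced by "although"), which blocks movement.
In A, the extraction path crosses only that-complement boundaries, which are transparent.
So A is grammatical.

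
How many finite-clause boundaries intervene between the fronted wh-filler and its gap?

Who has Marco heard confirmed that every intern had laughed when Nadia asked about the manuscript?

1

"who" is extracted from the subject of "confirmed".
Boundaries crossed, outermost first: [Ø] — 1 in total.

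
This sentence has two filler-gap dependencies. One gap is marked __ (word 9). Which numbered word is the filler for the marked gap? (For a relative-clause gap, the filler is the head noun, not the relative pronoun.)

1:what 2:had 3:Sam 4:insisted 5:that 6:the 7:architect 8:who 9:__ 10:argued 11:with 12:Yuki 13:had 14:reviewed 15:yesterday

7

The marked gap is inside the relative clause, the subject of "argued".
Its filler is the head noun "architect" (via "who"), at word 7.
(The other dependency links word 1 to a gap after word 14.)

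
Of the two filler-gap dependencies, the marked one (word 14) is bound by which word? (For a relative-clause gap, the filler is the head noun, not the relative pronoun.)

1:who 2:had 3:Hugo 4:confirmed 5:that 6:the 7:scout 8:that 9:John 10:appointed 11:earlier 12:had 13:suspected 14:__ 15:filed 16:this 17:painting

The marked gap is the subject of "filed".
Its filler is the fronted wh-phrase "who", at word 1.
(The other dependency links word 7 to a gap after word 10.)

1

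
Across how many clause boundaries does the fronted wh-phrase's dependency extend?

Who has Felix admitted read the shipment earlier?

"who" is extracted from the subject of "read".
Boundaries crossed, outermost first: [Ø] — 1 in total.

1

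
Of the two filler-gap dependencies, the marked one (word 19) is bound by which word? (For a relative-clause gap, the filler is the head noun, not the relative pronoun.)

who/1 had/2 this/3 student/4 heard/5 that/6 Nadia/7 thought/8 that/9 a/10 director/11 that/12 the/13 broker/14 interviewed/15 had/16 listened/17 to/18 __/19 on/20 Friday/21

The marked gap is the object of the preposition "to" of "listened".
Its filler is the fronted wh-phrase "who", at word 1.
(The other dependency links word 11 to a gap after word 15.)

1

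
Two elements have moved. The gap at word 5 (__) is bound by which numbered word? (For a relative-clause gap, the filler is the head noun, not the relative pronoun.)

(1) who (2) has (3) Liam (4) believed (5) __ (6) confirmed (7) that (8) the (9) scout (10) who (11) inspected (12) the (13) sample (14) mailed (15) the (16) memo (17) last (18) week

1

The marked gap is the subject of "confirmed".
Its filler is the fronted wh-phrase "who", at word 1.
(The other dependency links word 9 to a gap after word 10.)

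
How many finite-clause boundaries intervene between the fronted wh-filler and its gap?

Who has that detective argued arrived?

"who" is extracted from the subject of "arrived".
Boundaries crossed, outermost first: [Ø] — 1 in total.

1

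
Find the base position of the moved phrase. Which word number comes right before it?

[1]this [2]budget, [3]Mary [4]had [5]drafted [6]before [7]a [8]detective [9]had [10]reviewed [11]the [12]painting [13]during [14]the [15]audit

The displaced element is "this budget" (word 2).
It functions as the direct object of "drafted", so the gap sits immediately after word 5 ("drafted").
Base order: Mary had drafted this budget before a detective had reviewed the painting during the audit.

5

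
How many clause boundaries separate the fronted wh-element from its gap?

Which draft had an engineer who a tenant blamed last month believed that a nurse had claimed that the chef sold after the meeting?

2

"which draft" is extracted from the object of "sold".
Boundaries crossed, outermost first: [that], [that] — 2 in total.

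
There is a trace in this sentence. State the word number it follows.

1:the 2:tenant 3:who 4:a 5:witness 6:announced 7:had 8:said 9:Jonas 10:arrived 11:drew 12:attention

6

The displaced element is "the tenant" (word 2).
It is linked across 1 clause boundary (Ø).
It functions as the subject of "said", so the gap sits immediately after word 6 ("announced").
Base order: A witness announced the tenant had said Jonas arrived.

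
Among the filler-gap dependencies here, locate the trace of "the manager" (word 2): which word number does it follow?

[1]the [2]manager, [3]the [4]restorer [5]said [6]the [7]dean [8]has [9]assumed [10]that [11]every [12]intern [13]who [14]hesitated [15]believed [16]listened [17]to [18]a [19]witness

The displaced element is "the manager" (word 2).
It is linked across 3 clause boundaries (Ø → that → Ø).
It functions as the subject of "listened", so the gap sits immediately after word 15 ("believed").
Base order: The restorer said the dean has assumed that every intern who hesitated believed that the manager listened to a witness.

15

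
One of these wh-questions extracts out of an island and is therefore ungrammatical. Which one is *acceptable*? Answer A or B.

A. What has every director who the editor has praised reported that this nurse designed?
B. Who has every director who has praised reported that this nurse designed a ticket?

A

In B, the wh-phrase is extracted from inside a complex-NP island (relative clause) (introduced by "who"), which blocks movement.
In A, the extraction path crosses only that-complement boundaries, which are transparent.
So A is grammatical.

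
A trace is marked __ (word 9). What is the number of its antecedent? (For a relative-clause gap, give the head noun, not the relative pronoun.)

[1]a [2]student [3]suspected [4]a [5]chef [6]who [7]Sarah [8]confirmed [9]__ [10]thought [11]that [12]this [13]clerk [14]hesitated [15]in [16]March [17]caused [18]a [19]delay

The gap at 9 is the subject of "thought", inside a relative clause.
The relative pronoun is "who" (word 6); it is bound by the head noun immediately before it.
Its filler is the head noun "chef", at word 5.

5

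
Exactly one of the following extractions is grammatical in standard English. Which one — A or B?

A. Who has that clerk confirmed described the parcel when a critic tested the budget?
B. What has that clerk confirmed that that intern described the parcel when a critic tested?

In B, the wh-phrase is extracted from inside an adjunct island (introduced by "when"), which blocks movement.
In A, the extraction path crosses only that-complement boundaries, which are transparent.
So A is grammatical.

A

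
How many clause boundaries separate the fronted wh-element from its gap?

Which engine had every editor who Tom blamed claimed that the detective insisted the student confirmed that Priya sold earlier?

"which engine" is extracted from the object of "sold".
Boundaries crossed, outermost first: [that], [Ø], [that] — 3 in total.

3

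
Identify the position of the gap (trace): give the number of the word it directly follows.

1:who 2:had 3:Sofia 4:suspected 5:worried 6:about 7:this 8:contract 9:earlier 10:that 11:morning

4

The displaced element is "who" (word 1).
It is linked across 1 clause boundary (Ø).
It functions as the subject of "worried", so the gap sits immediately after word 4 ("suspected").
Base order: Sofia had suspected that who worried about this contract earlier that morning.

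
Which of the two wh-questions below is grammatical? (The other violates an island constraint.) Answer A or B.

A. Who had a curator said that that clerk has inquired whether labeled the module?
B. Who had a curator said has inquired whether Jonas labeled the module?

B

In A, the wh-phrase is extracted from inside a wh-island (introduced by "whether"), which blocks movement.
In B, the extraction path crosses only that-complement boundaries, which are transparent.
So B is grammatical.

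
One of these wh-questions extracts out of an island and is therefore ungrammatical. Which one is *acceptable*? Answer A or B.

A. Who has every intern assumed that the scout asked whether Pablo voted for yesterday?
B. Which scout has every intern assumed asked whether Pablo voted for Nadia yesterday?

B

In A, the wh-phrase is extracted from inside a wh-island (introduced by "whether"), which blocks movement.
In B, the extraction path crosses only that-complement boundaries, which are transparent.
So B is grammatical.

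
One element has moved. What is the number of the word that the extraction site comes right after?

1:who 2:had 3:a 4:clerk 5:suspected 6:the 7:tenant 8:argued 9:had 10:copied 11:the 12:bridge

The displaced element is "who" (word 1).
It is linked across 2 clause boundaries (Ø → Ø).
It functions as the subject of "copied", so the gap sits immediately after word 8 ("argued").
Base order: A clerk had suspected the tenant argued who had copied the bridge.

8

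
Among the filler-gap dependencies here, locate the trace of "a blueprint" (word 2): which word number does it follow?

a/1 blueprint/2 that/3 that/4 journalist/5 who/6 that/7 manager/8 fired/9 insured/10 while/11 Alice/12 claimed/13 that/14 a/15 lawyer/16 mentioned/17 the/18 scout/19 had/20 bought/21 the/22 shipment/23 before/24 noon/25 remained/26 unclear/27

The displaced element is "a blueprint" (word 2).
It functions as the direct object of "insured", so the gap sits immediately after word 10 ("insured").
Base order: That journalist who that manager fired insured a blueprint while Alice claimed that a lawyer mentioned the scout had bought the shipment before noon.

10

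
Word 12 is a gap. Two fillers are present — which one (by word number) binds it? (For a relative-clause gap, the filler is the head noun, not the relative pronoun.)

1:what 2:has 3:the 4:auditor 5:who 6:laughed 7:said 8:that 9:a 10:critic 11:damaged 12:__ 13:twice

1

The marked gap is the direct object of "damaged".
Its filler is the fronted wh-phrase "what", at word 1.
(The other dependency links word 4 to a gap after word 5.)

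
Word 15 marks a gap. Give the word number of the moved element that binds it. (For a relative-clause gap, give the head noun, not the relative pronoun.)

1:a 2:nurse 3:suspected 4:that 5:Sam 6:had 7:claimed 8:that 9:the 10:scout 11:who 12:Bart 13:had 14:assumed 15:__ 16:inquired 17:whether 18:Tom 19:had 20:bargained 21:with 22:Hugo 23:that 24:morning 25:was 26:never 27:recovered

10

The gap at 15 is the subject of "inquired", inside a relative clause.
The relative pronoun is "who" (word 11); it is bound by the head noun immediately before it.
Its filler is the head noun "scout", at word 10.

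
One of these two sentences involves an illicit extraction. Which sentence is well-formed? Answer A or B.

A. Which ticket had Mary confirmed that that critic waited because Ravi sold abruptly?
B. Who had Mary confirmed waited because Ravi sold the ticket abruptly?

In A, the wh-phrase is extracted from inside an adjunct island (introduced by "because"), which blocks movement.
In B, the extraction path crosses only that-complement boundaries, which are transparent.
So B is grammatical.

B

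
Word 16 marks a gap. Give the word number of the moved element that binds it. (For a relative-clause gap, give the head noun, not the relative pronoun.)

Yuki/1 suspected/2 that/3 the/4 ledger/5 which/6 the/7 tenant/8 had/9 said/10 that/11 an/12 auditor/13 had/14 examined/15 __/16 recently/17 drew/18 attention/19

5

The gap at 16 is the object of "examined", inside a relative clause.
The relative pronoun is "which" (word 6); it is bound by the head noun immediately before it.
Its filler is the head noun "ledger", at word 5.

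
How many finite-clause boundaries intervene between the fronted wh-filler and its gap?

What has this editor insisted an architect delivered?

"what" is extracted from the object of "delivered".
Boundaries crossed, outermost first: [Ø] — 1 in total.

1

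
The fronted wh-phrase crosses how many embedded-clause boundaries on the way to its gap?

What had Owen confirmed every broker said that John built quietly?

"what" is extracted from the object of "built".
Boundaries crossed, outermost first: [Ø], [that] — 2 in total.

2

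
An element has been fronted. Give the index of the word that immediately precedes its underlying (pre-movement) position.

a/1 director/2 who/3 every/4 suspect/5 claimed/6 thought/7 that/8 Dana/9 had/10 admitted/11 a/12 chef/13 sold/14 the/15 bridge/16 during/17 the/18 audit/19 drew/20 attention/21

The displaced element is "a director" (word 2).
It is linked across 1 clause boundary (Ø).
It functions as the subject of "thought", so the gap sits immediately after word 6 ("claimed").
Base order: Every suspect claimed that a director thought that Dana had admitted a chef sold the bridge during the audit.

6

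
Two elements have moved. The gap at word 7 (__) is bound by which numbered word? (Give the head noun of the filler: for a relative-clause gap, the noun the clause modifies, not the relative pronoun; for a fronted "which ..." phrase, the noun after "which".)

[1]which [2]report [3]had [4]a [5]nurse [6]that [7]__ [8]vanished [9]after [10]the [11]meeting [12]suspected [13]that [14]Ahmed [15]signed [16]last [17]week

5

The marked gap is inside the relative clause, the subject of "vanished".
Its filler is the head noun "nurse" (via "that"), at word 5.
(The other dependency links word 2 to a gap after word 15.)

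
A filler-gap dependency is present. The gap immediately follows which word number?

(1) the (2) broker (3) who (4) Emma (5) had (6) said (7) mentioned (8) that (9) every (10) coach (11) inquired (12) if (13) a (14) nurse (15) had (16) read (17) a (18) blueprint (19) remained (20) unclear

The displaced element is "the broker" (word 2).
It is linked across 1 clause boundary (Ø).
It functions as the subject of "mentioned", so the gap sits immediately after word 6 ("said").
Base order: Emma had said that the broker mentioned that every coach inquired if a nurse had read a blueprint.

6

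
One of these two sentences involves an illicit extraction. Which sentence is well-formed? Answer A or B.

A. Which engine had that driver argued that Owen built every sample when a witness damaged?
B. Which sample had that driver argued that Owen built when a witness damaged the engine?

B

In A, the wh-phrase is extracted from inside an adjunct island (introduced by "when"), which blocks movement.
In B, the extraction path crosses only that-complement boundaries, which are transparent.
So B is grammatical.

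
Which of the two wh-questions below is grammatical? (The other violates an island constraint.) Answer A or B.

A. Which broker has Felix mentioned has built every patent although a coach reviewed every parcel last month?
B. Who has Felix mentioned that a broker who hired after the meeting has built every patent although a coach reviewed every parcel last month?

A

In B, the wh-phrase is extracted from inside a complex-NP island (relative clause) (introduced by "who"), which blocks movement.
In A, the extraction path crosses only that-complement boundaries, which are transparent.
So A is grammatical.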